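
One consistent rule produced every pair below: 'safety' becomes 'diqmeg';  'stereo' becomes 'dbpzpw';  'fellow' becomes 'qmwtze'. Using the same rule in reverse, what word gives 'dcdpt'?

Shifts by position in safety: pos 0: s→d (+11), pos 1: a→i (+8), pos 2: f→q (+11), pos 3: e→m (+8) — repeating every 2. The shifts repeat in a cycle of length 2: positions 0,1,… shift by +11, +8, then the pattern repeats.
Reversing it on dcdpt: d−11=s, c−8=u, d−11=s, p−8=h, t−11=i.

sushi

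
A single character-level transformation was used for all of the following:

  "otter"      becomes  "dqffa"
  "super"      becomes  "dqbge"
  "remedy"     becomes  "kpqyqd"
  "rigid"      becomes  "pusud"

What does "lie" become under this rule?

The output letters match the input read backwards, each shifted +12: otter reversed is retto. The word is reversed, then every letter is shifted forward by 12.
For lie: reverse → eil; then shift: e+12=q, i+12=u, l+12=x.

qux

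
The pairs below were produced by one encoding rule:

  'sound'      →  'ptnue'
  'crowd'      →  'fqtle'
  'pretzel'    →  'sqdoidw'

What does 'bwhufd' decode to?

glance

s(18)→p(15) and o(14)→t(19) fit y≡25x+7 (mod 26); the inverse of 25 mod 26 is 25. This is an affine cipher: with a=0,…,z=25, each position x becomes (25x+7) mod 26.
Decoding bwhufd: b(1)→25·(1−7)≡6=g; w(22)→25·(22−7)≡11=l; h(7)→25·(7−7)≡0=a; u(20)→25·(20−7)≡13=n; f(5)→25·(5−7)≡2=c; d(3)→25·(3−7)≡4=e (all mod 26).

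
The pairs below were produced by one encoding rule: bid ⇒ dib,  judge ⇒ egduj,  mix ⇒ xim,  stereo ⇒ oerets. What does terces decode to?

secret

The output letters match the input read backwards: bid reversed is dib. It's just the letters in reverse order.
Undoing it on terces: then reverse → secret.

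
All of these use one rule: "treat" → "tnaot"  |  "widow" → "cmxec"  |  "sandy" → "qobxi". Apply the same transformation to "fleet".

t(19)→t(19) and r(17)→n(13) fit y≡3x+14 (mod 26); the inverse of 3 mod 26 is 9. Each letter's alphabet position (a=0..z=25) is mapped through 3·x+14 mod 26 — an affine cipher.
Applying it to fleet: f(5)→3·5+14≡3=d; l(11)→3·11+14≡21=v; e(4)→3·4+14≡0=a; e(4)→3·4+14≡0=a; t(19)→3·19+14≡19=t (all mod 26).

dvaat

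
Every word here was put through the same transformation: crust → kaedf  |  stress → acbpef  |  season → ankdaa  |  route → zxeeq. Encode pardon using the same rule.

xjboaa

In crust: c→k is +8, r→a is +9, u→e is +10, s→d is +11 — the shift increases by 1 each position. Each letter shifts forward by (position + 8), i.e. 8, 9, 10, … — the shift grows by one for each successive letter.
Applying it to pardon: p+8=x, a+9=j, r+10=b, d+11=o, o+12=a, n+13=a.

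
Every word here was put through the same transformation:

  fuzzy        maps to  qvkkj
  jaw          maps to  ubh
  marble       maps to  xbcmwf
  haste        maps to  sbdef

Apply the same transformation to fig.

Two shifts are in play — +1 for a/e/i/o/u, +11 for every other letter.
For fig: f(cons)+11=q, i(vowel)+1=j, g(cons)+11=r.

qjr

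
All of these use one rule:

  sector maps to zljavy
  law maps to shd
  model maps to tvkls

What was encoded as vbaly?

outer

It's a constant shift of +7 (ROT7).
Undoing it on vbaly: v−7=o, b−7=u, a−7=t, l−7=e, y−7=r.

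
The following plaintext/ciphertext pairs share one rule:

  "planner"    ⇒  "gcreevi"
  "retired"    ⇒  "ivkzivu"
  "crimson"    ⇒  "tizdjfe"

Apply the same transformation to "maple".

Every letter moves 17 places later in the alphabet, wrapping around z→a.
For maple: m+17=d, a+17=r, p+17=g, l+17=c, e+17=v.

drgcv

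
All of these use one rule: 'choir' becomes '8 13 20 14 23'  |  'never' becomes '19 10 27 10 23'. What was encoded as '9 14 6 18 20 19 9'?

Letters become their 1-based position plus 5 (so a→6, b→7, …).
Decoding 9 14 6 18 20 19 9: 9→(9−5)÷1=4=d, 14→(14−5)÷1=9=i, 6→(6−5)÷1=1=a, 18→(18−5)÷1=13=m, 20→(20−5)÷1=15=o, 19→(19−5)÷1=14=n, 9→(9−5)÷1=4=d.

diamond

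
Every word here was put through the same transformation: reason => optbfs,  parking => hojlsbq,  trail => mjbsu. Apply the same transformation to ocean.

The word is reversed, then every letter is shifted forward by 1.
On ocean: reverse → naeco; then shift: n+1=o, a+1=b, e+1=f, c+1=d, o+1=p.

obfdp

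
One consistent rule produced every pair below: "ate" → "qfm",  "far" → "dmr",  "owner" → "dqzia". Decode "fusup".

digit

The output letters match the input read backwards, each shifted +12: ate reversed is eta. The word is reversed, then every letter is shifted forward by 12.
Decoding fusup: shift back: f−12=t, u−12=i, s−12=g, u−12=i, p−12=d → tigid; then reverse → digit.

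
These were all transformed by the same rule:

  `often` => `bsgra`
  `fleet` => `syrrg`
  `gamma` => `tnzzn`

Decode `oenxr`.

brake

Compare letters: o→b is +13, f→s is +13, t→g is +13 — a constant shift. Every letter moves 13 places later in the alphabet, wrapping around z→a.
Undoing it on oenxr: o−13=b, e−13=r, n−13=a, x−13=k, r−13=e.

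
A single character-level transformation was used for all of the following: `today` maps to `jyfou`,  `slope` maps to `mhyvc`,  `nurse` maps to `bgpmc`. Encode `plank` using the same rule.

t(19)→j(9) and o(14)→y(24) fit y≡23x+14 (mod 26); the inverse of 23 mod 26 is 17. Each letter's alphabet position (a=0..z=25) is mapped through 23·x+14 mod 26 — an affine cipher.
On plank: p(15)→23·15+14≡21=v; l(11)→23·11+14≡7=h; a(0)→23·0+14≡14=o; n(13)→23·13+14≡1=b; k(10)→23·10+14≡10=k (all mod 26).

vhobk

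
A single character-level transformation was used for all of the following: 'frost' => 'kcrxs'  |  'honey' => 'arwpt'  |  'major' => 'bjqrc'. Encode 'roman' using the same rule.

crbjw

f(5)→k(10) and r(17)→c(2) fit y≡21x+9 (mod 26); the inverse of 21 mod 26 is 5. Treating letters as 0–25, the rule is x ↦ 21x + 9 (mod 26).
On roman: r(17)→21·17+9≡2=c; o(14)→21·14+9≡17=r; m(12)→21·12+9≡1=b; a(0)→21·0+9≡9=j; n(13)→21·13+9≡22=w (all mod 26).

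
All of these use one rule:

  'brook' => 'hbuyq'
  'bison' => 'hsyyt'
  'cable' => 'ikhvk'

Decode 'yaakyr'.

The shifts repeat in a cycle of length 2: positions 0,1,… shift by +6, +10, then the pattern repeats.
Undoing it on yaakyr: y−6=s, a−10=q, a−6=u, k−10=a, y−6=s, r−10=h.

squash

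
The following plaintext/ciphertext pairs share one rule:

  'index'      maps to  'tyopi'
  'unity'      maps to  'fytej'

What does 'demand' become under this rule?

opxlyo

Compare letters: i→t is +11, n→y is +11, d→o is +11 — a constant shift. Each letter is shifted forward by 11 in the alphabet (a Caesar shift of +11).
On demand: d+11=o, e+11=p, m+11=x, a+11=l, n+11=y, d+11=o.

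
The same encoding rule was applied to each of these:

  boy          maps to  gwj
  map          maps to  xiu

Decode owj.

The output letters match the input read backwards, each shifted +8: boy reversed is yob. The word is reversed, then every letter is shifted forward by 8.
Undoing it on owj: shift back: o−8=g, w−8=o, j−8=b → gob; then reverse → bog.

bog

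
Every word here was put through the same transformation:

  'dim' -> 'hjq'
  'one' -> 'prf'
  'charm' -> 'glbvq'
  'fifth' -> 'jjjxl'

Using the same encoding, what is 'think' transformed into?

The shift depends on letter class: consonant d→h is +4, but vowel i→j is +1. Two shifts are in play — +1 for a/e/i/o/u, +4 for every other letter.
On think: t(cons)+4=x, h(cons)+4=l, i(vowel)+1=j, n(cons)+4=r, k(cons)+4=o.

xljro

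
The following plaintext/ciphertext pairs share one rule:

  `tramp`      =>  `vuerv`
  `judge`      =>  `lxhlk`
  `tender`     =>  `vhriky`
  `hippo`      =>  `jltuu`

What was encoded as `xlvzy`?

In tramp: t→v is +2, r→u is +3, a→e is +4, m→r is +5 — the shift increases by 1 each position. Each letter shifts forward by (position + 2), i.e. 2, 3, 4, … — the shift grows by one for each successive letter.
Decoding xlvzy: x−2=v, l−3=i, v−4=r, z−5=u, y−6=s.

virus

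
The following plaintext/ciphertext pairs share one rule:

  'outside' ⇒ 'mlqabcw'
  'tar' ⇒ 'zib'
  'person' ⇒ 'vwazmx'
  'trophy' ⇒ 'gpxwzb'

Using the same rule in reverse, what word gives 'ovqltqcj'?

The output letters match the input read backwards, each shifted +8: outside reversed is edistuo. Read the word backwards and shift each letter +8.
Decoding ovqltqcj: shift back: o−8=g, v−8=n, q−8=i, l−8=d, t−8=l, q−8=i, c−8=u, j−8=b → gnidliub; then reverse → building.

building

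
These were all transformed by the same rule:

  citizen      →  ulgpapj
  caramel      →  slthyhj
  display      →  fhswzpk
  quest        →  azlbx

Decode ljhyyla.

terrace

The output letters match the input read backwards, each shifted +7: citizen reversed is nezitic. The word is reversed, then every letter is shifted forward by 7.
Reversing it on ljhyyla: shift back: l−7=e, j−7=c, h−7=a, y−7=r, y−7=r, l−7=e, a−7=t → ecarret; then reverse → terrace.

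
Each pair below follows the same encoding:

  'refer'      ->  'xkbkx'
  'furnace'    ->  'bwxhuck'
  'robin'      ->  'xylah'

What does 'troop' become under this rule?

r(17)→x(23) and e(4)→k(10) fit y≡17x+20 (mod 26); the inverse of 17 mod 26 is 23. Each letter's alphabet position (a=0..z=25) is mapped through 17·x+20 mod 26 — an affine cipher.
On troop: t(19)→17·19+20≡5=f; r(17)→17·17+20≡23=x; o(14)→17·14+20≡24=y; o(14)→17·14+20≡24=y; p(15)→17·15+20≡15=p (all mod 26).

fxyyp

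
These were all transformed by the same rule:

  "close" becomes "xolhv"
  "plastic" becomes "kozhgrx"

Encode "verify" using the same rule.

evirub

Letters are reflected about the middle of the alphabet (position → 25−position): Atbash.
For verify: v↔e, e↔v, r↔i, i↔r, f↔u, y↔b.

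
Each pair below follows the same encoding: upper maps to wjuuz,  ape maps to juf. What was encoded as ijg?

The word is reversed, then every letter is shifted forward by 5.
Undoing it on ijg: shift back: i−5=d, j−5=e, g−5=b → deb; then reverse → bed.

bed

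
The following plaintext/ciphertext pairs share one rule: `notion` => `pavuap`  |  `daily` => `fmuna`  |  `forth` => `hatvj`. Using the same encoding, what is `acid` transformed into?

The shift depends on letter class: consonant n→p is +2, but vowel o→a is +12. The rule splits by letter class: vowels +12, consonants +2.
For acid: a(vowel)+12=m, c(cons)+2=e, i(vowel)+12=u, d(cons)+2=f.

meuf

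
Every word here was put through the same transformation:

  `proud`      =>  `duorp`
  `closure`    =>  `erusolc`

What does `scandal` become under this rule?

ladnacs

The output letters match the input read backwards: proud reversed is duorp. The word is simply reversed.
Applying it to scandal: reverse → ladnacs.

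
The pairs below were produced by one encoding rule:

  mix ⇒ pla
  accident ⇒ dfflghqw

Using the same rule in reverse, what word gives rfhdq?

This is a Caesar cipher with shift 3.
Decoding rfhdq: r−3=o, f−3=c, h−3=e, d−3=a, q−3=n.

ocean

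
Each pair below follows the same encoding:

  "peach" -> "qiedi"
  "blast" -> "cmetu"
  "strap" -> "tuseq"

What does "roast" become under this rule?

ssetu

The shift depends on letter class: consonant p→q is +1, but vowel e→i is +4. Vowels shift forward by 4 and consonants shift forward by 1.
For roast: r(cons)+1=s, o(vowel)+4=s, a(vowel)+4=e, s(cons)+1=t, t(cons)+1=u.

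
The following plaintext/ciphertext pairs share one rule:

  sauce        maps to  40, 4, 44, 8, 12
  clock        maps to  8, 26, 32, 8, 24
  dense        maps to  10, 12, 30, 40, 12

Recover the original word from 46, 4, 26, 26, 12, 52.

s(#19)→40 and a(#1)→4: differences scale by 2, so n = 2·pos + 2. Each letter becomes 2×(its alphabet position, a=1..z=26) + 2.
Undoing it on 46, 4, 26, 26, 12, 52: 46→(46−2)÷2=22=v, 4→(4−2)÷2=1=a, 26→(26−2)÷2=12=l, 26→(26−2)÷2=12=l, 12→(12−2)÷2=5=e, 52→(52−2)÷2=25=y.

valley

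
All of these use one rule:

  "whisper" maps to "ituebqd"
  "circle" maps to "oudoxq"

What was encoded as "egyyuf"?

Each letter is shifted forward by 12 in the alphabet (a Caesar shift of +12).
Undoing it on egyyuf: e−12=s, g−12=u, y−12=m, y−12=m, u−12=i, f−12=t.

summit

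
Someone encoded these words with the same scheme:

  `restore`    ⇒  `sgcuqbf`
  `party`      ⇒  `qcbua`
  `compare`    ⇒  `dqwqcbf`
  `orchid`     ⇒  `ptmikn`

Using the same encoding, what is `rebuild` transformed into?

The shifts repeat in a cycle of length 3: positions 0,1,… shift by +1, +2, +10, then the pattern repeats.
On rebuild: r+1=s, e+2=g, b+10=l, u+1=v, i+2=k, l+10=v, d+1=e.

sglvkve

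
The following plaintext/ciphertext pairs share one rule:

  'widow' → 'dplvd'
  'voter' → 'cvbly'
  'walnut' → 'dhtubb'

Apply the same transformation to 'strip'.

Shifts by position in widow: pos 0: w→d (+7), pos 1: i→p (+7), pos 2: d→l (+8), pos 3: o→v (+7), pos 4: w→d (+7) — repeating every 3. It's a Vigenère-style cipher with numeric key [7,7,8]: position i shifts by key[i mod 3].
For strip: s+7=z, t+7=a, r+8=z, i+7=p, p+7=w.

zazpw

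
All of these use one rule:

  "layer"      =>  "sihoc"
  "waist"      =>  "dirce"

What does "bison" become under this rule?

iqbyy

In layer: l→s is +7, a→i is +8, y→h is +9, e→o is +10 — the shift increases by 1 each position. The shift increases by 1 at each position, starting from +7: 7, 8, 9, ….
Applying it to bison: b+7=i, i+8=q, s+9=b, o+10=y, n+11=y.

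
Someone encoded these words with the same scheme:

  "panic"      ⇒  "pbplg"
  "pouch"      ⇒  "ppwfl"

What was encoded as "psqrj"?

The shift increases by 1 at each position, starting from +0: 0, 1, 2, ….
Reversing it on psqrj: p−0=p, s−1=r, q−2=o, r−3=o, j−4=f.

proof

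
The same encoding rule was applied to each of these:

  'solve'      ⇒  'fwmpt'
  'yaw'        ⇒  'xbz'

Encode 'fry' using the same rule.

zsg

The output letters match the input read backwards, each shifted +1: solve reversed is evlos. The word is reversed, then every letter is shifted forward by 1.
For fry: reverse → yrf; then shift: y+1=z, r+1=s, f+1=g.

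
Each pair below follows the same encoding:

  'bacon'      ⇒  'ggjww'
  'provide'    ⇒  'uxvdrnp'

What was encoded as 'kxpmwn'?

friend

In bacon: b→g is +5, a→g is +6, c→j is +7, o→w is +8 — the shift increases by 1 each position. Each letter shifts forward by (position + 5), i.e. 5, 6, 7, … — the shift grows by one for each successive letter.
Decoding kxpmwn: k−5=f, x−6=r, p−7=i, m−8=e, w−9=n, n−10=d.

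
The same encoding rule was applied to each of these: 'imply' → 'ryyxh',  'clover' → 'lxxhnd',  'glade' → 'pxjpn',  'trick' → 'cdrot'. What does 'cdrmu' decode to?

trial

Shifts by position in imply: pos 0: i→r (+9), pos 1: m→y (+12), pos 2: p→y (+9), pos 3: l→x (+12) — repeating every 2. A repeating key of period 2 is used — shifts +9, +12 over and over.
Reversing it on cdrmu: c−9=t, d−12=r, r−9=i, m−12=a, u−9=l.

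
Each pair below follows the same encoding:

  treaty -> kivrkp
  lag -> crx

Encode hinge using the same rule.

Compare letters: t→k is +17, r→i is +17, e→v is +17 — a constant shift. Each letter is shifted forward by 17 in the alphabet (a Caesar shift of +17).
On hinge: h+17=y, i+17=z, n+17=e, g+17=x, e+17=v.

yzexv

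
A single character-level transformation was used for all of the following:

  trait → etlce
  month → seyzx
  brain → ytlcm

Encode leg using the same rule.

The output letters match the input read backwards, each shifted +11: trait reversed is tiart. Two steps: reverse the string, then apply a Caesar shift of +11.
Applying it to leg: reverse → gel; then shift: g+11=r, e+11=p, l+11=w.

rpw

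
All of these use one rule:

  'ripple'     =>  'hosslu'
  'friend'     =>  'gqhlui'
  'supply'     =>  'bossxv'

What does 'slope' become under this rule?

The output letters match the input read backwards, each shifted +3: ripple reversed is elppir. Two steps: reverse the string, then apply a Caesar shift of +3.
Applying it to slope: reverse → epols; then shift: e+3=h, p+3=s, o+3=r, l+3=o, s+3=v.

hsrov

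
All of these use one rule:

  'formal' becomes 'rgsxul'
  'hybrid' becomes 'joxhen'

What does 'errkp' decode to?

jelly

The word is reversed, then every letter is shifted forward by 6.
Decoding errkp: shift back: e−6=y, r−6=l, r−6=l, k−6=e, p−6=j → yllej; then reverse → jelly.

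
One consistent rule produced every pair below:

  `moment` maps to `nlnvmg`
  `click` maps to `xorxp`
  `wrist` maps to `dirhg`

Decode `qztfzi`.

jaguar

Each pair mirrors across the alphabet (m↔n, o↔l, m↔n): positions sum to 25. Letters are reflected about the middle of the alphabet (position → 25−position): Atbash.
Undoing it on qztfzi: q↔j, z↔a, t↔g, f↔u, z↔a, i↔r.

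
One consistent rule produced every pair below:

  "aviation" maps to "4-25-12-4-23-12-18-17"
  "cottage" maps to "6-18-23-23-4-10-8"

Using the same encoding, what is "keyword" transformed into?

The number is (letter's place in the alphabet, a=1) + 3.
Applying it to keyword: k=11→14, e=5→8, y=25→28, w=23→26, o=15→18, r=18→21, d=4→7.

14-8-28-26-18-21-7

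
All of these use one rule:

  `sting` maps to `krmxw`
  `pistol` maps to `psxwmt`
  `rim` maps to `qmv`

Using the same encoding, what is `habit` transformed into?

The output letters match the input read backwards, each shifted +4: sting reversed is gnits. Two steps: reverse the string, then apply a Caesar shift of +4.
Applying it to habit: reverse → tibah; then shift: t+4=x, i+4=m, b+4=f, a+4=e, h+4=l.

xmfel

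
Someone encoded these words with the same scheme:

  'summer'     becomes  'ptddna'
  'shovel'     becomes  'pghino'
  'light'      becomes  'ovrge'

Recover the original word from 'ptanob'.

surely

s(18)→p(15) and u(20)→t(19) fit y≡15x+5 (mod 26); the inverse of 15 mod 26 is 7. Each letter's alphabet position (a=0..z=25) is mapped through 15·x+5 mod 26 — an affine cipher.
Decoding ptanob: p(15)→7·(15−5)≡18=s; t(19)→7·(19−5)≡20=u; a(0)→7·(0−5)≡17=r; n(13)→7·(13−5)≡4=e; o(14)→7·(14−5)≡11=l; b(1)→7·(1−5)≡24=y (all mod 26).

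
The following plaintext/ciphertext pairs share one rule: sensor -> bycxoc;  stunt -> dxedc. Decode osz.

Two steps: reverse the string, then apply a Caesar shift of +10.
Undoing it on osz: shift back: o−10=e, s−10=i, z−10=p → eip; then reverse → pie.

pie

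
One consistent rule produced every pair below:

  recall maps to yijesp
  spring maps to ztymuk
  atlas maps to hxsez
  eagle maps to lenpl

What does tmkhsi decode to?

It's a Vigenère-style cipher with numeric key [7,4]: position i shifts by key[i mod 2].
Undoing it on tmkhsi: t−7=m, m−4=i, k−7=d, h−4=d, s−7=l, i−4=e.

middle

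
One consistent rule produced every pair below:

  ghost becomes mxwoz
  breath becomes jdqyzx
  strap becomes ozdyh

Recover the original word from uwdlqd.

g(6)→m(12) and h(7)→x(23) fit y≡11x+24 (mod 26); the inverse of 11 mod 26 is 19. Each letter's alphabet position (a=0..z=25) is mapped through 11·x+24 mod 26 — an affine cipher.
Reversing it on uwdlqd: u(20)→19·(20−24)≡2=c; w(22)→19·(22−24)≡14=o; d(3)→19·(3−24)≡17=r; l(11)→19·(11−24)≡13=n; q(16)→19·(16−24)≡4=e; d(3)→19·(3−24)≡17=r (all mod 26).

corner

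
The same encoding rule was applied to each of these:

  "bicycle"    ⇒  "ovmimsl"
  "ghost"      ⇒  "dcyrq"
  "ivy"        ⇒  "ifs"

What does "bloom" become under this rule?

wyyvl

Read the word backwards and shift each letter +10.
For bloom: reverse → moolb; then shift: m+10=w, o+10=y, o+10=y, l+10=v, b+10=l.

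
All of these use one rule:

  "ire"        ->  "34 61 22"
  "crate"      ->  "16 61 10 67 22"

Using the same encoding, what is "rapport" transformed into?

i(#9)→34 and r(#18)→61: differences scale by 3, so n = 3·pos + 7. The formula is n = 3×(alphabet index, a=1) + 7.
On rapport: r=18→61, a=1→10, p=16→55, p=16→55, o=15→52, r=18→61, t=20→67.

61 10 55 55 52 61 67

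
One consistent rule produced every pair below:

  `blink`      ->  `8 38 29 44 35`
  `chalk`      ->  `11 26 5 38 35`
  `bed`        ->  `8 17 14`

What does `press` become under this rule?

b(#2)→8 and l(#12)→38: differences scale by 3, so n = 3·pos + 2. Each letter becomes 3×(its alphabet position, a=1..z=26) + 2.
Applying it to press: p=16→50, r=18→56, e=5→17, s=19→59, s=19→59.

50 56 17 59 59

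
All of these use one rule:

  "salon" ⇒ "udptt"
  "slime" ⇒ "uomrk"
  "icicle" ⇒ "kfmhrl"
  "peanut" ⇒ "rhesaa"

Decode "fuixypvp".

dressing

In salon: s→u is +2, a→d is +3, l→p is +4, o→t is +5 — the shift increases by 1 each position. Letter i (0-indexed) is shifted by i+2, so successive shifts are 2, 3, 4, ….
Undoing it on fuixypvp: f−2=d, u−3=r, i−4=e, x−5=s, y−6=s, p−7=i, v−8=n, p−9=g.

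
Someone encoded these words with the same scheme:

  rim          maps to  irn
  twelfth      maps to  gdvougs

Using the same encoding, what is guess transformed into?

tfvhh

Letters are reflected about the middle of the alphabet (position → 25−position): Atbash.
Applying it to guess: g↔t, u↔f, e↔v, s↔h, s↔h.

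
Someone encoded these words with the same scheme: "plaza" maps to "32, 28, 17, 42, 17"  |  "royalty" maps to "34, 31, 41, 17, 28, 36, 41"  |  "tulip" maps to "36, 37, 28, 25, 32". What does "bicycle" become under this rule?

18, 25, 19, 41, 19, 28, 21

p is letter #16 and maps to 32: an offset of 16. Each letter is replaced by its alphabet position (a=1..z=26) + 16.
Applying it to bicycle: b=2→18, i=9→25, c=3→19, y=25→41, c=3→19, l=12→28, e=5→21.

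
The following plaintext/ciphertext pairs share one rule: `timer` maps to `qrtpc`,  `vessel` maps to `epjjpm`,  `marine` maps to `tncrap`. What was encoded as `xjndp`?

usage

t(19)→q(16) and i(8)→r(17) fit y≡7x+13 (mod 26); the inverse of 7 mod 26 is 15. Treating letters as 0–25, the rule is x ↦ 7x + 13 (mod 26).
Reversing it on xjndp: x(23)→15·(23−13)≡20=u; j(9)→15·(9−13)≡18=s; n(13)→15·(13−13)≡0=a; d(3)→15·(3−13)≡6=g; p(15)→15·(15−13)≡4=e (all mod 26).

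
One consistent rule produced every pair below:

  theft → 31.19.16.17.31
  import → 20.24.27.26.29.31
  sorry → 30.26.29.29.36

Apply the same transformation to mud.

24.32.15

t is letter #20 and maps to 31: an offset of 11. Each letter is replaced by its alphabet position (a=1..z=26) + 11.
On mud: m=13→24, u=21→32, d=4→15.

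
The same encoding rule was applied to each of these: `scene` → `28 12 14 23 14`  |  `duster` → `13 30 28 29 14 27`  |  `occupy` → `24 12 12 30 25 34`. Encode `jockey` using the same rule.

19 24 12 20 14 34

s is letter #19 and maps to 28: an offset of 9. The number is (letter's place in the alphabet, a=1) + 9.
Applying it to jockey: j=10→19, o=15→24, c=3→12, k=11→20, e=5→14, y=25→34.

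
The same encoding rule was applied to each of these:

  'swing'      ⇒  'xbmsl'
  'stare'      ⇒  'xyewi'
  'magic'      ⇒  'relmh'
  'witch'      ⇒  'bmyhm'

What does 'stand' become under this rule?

xyesi

Vowels shift forward by 4 and consonants shift forward by 5.
On stand: s(cons)+5=x, t(cons)+5=y, a(vowel)+4=e, n(cons)+5=s, d(cons)+5=i.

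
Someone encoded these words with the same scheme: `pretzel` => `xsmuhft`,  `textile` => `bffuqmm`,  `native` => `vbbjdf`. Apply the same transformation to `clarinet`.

kmisqomu

Shifts by position in pretzel: pos 0: p→x (+8), pos 1: r→s (+1), pos 2: e→m (+8), pos 3: t→u (+1) — repeating every 2. A repeating key of period 2 is used — shifts +8, +1 over and over.
For clarinet: c+8=k, l+1=m, a+8=i, r+1=s, i+8=q, n+1=o, e+8=m, t+1=u.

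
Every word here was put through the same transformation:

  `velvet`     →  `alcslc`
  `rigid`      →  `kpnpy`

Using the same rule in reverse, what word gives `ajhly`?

The output letters match the input read backwards, each shifted +7: velvet reversed is tevlev. The word is reversed, then every letter is shifted forward by 7.
Undoing it on ajhly: shift back: a−7=t, j−7=c, h−7=a, l−7=e, y−7=r → tcaer; then reverse → react.

react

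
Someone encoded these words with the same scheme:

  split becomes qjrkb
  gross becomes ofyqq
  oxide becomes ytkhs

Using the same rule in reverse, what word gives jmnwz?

s(18)→q(16) and p(15)→j(9) fit y≡11x+0 (mod 26); the inverse of 11 mod 26 is 19. This is an affine cipher: with a=0,…,z=25, each position x becomes (11x+0) mod 26.
Decoding jmnwz: j(9)→19·(9−0)≡15=p; m(12)→19·(12−0)≡20=u; n(13)→19·(13−0)≡13=n; w(22)→19·(22−0)≡2=c; z(25)→19·(25−0)≡7=h (all mod 26).

punch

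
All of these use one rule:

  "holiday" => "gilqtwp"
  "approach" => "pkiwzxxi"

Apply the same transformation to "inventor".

The output letters match the input read backwards, each shifted +8: holiday reversed is yadiloh. The word is reversed, then every letter is shifted forward by 8.
On inventor: reverse → rotnevni; then shift: r+8=z, o+8=w, t+8=b, n+8=v, e+8=m, v+8=d, n+8=v, i+8=q.

zwbvmdvq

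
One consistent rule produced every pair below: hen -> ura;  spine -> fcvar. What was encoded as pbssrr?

Each letter is shifted forward by 13 in the alphabet (a Caesar shift of +13).
Reversing it on pbssrr: p−13=c, b−13=o, s−13=f, s−13=f, r−13=e, r−13=e.

coffee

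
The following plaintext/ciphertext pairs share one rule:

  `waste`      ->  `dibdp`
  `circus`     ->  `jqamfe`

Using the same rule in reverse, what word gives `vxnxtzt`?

opening

In waste: w→d is +7, a→i is +8, s→b is +9, t→d is +10 — the shift increases by 1 each position. Letter i (0-indexed) is shifted by i+7, so successive shifts are 7, 8, 9, ….
Reversing it on vxnxtzt: v−7=o, x−8=p, n−9=e, x−10=n, t−11=i, z−12=n, t−13=g.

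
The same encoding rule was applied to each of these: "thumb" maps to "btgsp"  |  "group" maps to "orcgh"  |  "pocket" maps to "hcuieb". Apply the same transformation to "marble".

skrpne

Each letter's alphabet position (a=0..z=25) is mapped through 5·x+10 mod 26 — an affine cipher.
Applying it to marble: m(12)→5·12+10≡18=s; a(0)→5·0+10≡10=k; r(17)→5·17+10≡17=r; b(1)→5·1+10≡15=p; l(11)→5·11+10≡13=n; e(4)→5·4+10≡4=e (all mod 26).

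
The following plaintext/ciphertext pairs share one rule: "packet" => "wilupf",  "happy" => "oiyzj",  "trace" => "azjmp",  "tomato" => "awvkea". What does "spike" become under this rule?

zxrup

Letter i (0-indexed) is shifted by i+7, so successive shifts are 7, 8, 9, ….
Applying it to spike: s+7=z, p+8=x, i+9=r, k+10=u, e+11=p.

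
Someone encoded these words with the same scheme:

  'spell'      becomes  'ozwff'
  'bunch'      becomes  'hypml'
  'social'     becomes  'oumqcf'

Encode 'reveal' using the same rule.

s(18)→o(14) and p(15)→z(25) fit y≡5x+2 (mod 26); the inverse of 5 mod 26 is 21. This is an affine cipher: with a=0,…,z=25, each position x becomes (5x+2) mod 26.
For reveal: r(17)→5·17+2≡9=j; e(4)→5·4+2≡22=w; v(21)→5·21+2≡3=d; e(4)→5·4+2≡22=w; a(0)→5·0+2≡2=c; l(11)→5·11+2≡5=f (all mod 26).

jwdwcf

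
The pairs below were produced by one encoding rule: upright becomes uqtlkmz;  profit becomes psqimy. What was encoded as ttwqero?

tsunami

In upright: u→u is +0, p→q is +1, r→t is +2, i→l is +3 — the shift increases by 1 each position. The shift increases by 1 at each position, starting from +0: 0, 1, 2, ….
Reversing it on ttwqero: t−0=t, t−1=s, w−2=u, q−3=n, e−4=a, r−5=m, o−6=i.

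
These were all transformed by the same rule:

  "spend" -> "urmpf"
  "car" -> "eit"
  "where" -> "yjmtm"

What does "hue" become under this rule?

The shift depends on letter class: consonant s→u is +2, but vowel e→m is +8. The rule splits by letter class: vowels +8, consonants +2.
On hue: h(cons)+2=j, u(vowel)+8=c, e(vowel)+8=m.

jcm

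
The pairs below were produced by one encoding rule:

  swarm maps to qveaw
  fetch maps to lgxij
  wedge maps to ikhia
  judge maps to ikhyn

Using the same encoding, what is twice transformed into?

igmax

The output letters match the input read backwards, each shifted +4: swarm reversed is mraws. Read the word backwards and shift each letter +4.
For twice: reverse → eciwt; then shift: e+4=i, c+4=g, i+4=m, w+4=a, t+4=x.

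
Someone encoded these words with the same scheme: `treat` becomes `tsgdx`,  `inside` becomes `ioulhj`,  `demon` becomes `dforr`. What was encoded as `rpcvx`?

roast

In treat: t→t is +0, r→s is +1, e→g is +2, a→d is +3 — the shift increases by 1 each position. The shift increases by 1 at each position, starting from +0: 0, 1, 2, ….
Decoding rpcvx: r−0=r, p−1=o, c−2=a, v−3=s, x−4=t.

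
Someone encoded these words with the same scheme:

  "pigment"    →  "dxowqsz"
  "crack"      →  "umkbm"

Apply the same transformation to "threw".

gobrd

The output letters match the input read backwards, each shifted +10: pigment reversed is tnemgip. Two steps: reverse the string, then apply a Caesar shift of +10.
On threw: reverse → werht; then shift: w+10=g, e+10=o, r+10=b, h+10=r, t+10=d.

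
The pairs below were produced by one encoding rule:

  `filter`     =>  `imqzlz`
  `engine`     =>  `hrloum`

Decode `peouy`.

major

In filter: f→i is +3, i→m is +4, l→q is +5, t→z is +6 — the shift increases by 1 each position. The shift increases by 1 at each position, starting from +3: 3, 4, 5, ….
Undoing it on peouy: p−3=m, e−4=a, o−5=j, u−6=o, y−7=r.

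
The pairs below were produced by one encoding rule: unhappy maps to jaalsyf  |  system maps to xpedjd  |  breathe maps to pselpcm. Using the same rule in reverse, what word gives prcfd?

surge

The output letters match the input read backwards, each shifted +11: unhappy reversed is yppahnu. The word is reversed, then every letter is shifted forward by 11.
Undoing it on prcfd: shift back: p−11=e, r−11=g, c−11=r, f−11=u, d−11=s → egrus; then reverse → surge.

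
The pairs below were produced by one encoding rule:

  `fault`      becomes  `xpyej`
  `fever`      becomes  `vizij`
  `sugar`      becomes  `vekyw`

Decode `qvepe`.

alarm

Read the word backwards and shift each letter +4.
Decoding qvepe: shift back: q−4=m, v−4=r, e−4=a, p−4=l, e−4=a → mrala; then reverse → alarm.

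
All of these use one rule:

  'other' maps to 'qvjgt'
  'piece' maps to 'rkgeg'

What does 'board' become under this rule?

Compare letters: o→q is +2, t→v is +2, h→j is +2 — a constant shift. Every letter moves 2 places later in the alphabet, wrapping around z→a.
For board: b+2=d, o+2=q, a+2=c, r+2=t, d+2=f.

dqctf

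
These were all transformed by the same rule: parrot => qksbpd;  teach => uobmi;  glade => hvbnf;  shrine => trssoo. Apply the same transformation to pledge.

The shifts repeat in a cycle of length 2: positions 0,1,… shift by +1, +10, then the pattern repeats.
For pledge: p+1=q, l+10=v, e+1=f, d+10=n, g+1=h, e+10=o.

qvfnho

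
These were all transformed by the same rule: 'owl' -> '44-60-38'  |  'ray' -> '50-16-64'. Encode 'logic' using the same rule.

38-44-28-32-20

Each letter becomes 2×(its alphabet position, a=1..z=26) + 14.
On logic: l=12→38, o=15→44, g=7→28, i=9→32, c=3→20.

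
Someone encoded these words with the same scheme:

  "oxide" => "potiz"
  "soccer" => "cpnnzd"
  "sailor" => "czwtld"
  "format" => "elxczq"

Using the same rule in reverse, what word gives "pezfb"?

The output letters match the input read backwards, each shifted +11: oxide reversed is edixo. The word is reversed, then every letter is shifted forward by 11.
Undoing it on pezfb: shift back: p−11=e, e−11=t, z−11=o, f−11=u, b−11=q → etouq; then reverse → quote.

quote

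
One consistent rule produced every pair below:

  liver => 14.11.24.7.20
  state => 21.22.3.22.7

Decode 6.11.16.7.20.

diner

l is letter #12 and maps to 14: an offset of 2. Letters become their 1-based position plus 2 (so a→3, b→4, …).
Decoding 6.11.16.7.20: 6→(6−2)÷1=4=d, 11→(11−2)÷1=9=i, 16→(16−2)÷1=14=n, 7→(7−2)÷1=5=e, 20→(20−2)÷1=18=r.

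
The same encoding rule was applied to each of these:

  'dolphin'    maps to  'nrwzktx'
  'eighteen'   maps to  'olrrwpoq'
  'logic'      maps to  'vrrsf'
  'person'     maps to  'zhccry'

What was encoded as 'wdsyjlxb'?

The shifts repeat in a cycle of length 3: positions 0,1,… shift by +10, +3, +11, then the pattern repeats.
Decoding wdsyjlxb: w−10=m, d−3=a, s−11=h, y−10=o, j−3=g, l−11=a, x−10=n, b−3=y.

mahogany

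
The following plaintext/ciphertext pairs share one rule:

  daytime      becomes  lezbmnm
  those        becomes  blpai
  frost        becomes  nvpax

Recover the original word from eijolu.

weight

A repeating key of period 3 is used — shifts +8, +4, +1 over and over.
Undoing it on eijolu: e−8=w, i−4=e, j−1=i, o−8=g, l−4=h, u−1=t.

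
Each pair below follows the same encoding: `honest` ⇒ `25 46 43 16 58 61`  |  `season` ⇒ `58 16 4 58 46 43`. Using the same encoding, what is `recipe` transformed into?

55 16 10 28 49 16

h(#8)→25 and o(#15)→46: differences scale by 3, so n = 3·pos + 1. With a=1..z=26, the number is 3·pos + 1.
On recipe: r=18→55, e=5→16, c=3→10, i=9→28, p=16→49, e=5→16.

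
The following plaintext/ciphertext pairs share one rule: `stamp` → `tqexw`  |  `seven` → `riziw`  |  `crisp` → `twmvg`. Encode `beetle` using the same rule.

The output letters match the input read backwards, each shifted +4: stamp reversed is pmats. Read the word backwards and shift each letter +4.
For beetle: reverse → elteeb; then shift: e+4=i, l+4=p, t+4=x, e+4=i, e+4=i, b+4=f.

ipxiif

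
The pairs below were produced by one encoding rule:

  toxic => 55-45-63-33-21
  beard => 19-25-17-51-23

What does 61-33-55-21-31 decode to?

witch

t(#20)→55 and o(#15)→45: differences scale by 2, so n = 2·pos + 15. With a=1..z=26, the number is 2·pos + 15.
Undoing it on 61-33-55-21-31: 61→(61−15)÷2=23=w, 33→(33−15)÷2=9=i, 55→(55−15)÷2=20=t, 21→(21−15)÷2=3=c, 31→(31−15)÷2=8=h.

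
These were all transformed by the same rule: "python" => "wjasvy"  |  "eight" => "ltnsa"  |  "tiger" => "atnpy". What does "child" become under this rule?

jspwk

Shifts by position in python: pos 0: p→w (+7), pos 1: y→j (+11), pos 2: t→a (+7), pos 3: h→s (+11) — repeating every 2. It's a Vigenère-style cipher with numeric key [7,11]: position i shifts by key[i mod 2].
For child: c+7=j, h+11=s, i+7=p, l+11=w, d+7=k.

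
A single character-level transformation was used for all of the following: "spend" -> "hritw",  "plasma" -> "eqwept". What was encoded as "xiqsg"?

The output letters match the input read backwards, each shifted +4: spend reversed is dneps. Read the word backwards and shift each letter +4.
Decoding xiqsg: shift back: x−4=t, i−4=e, q−4=m, s−4=o, g−4=c → temoc; then reverse → comet.

comet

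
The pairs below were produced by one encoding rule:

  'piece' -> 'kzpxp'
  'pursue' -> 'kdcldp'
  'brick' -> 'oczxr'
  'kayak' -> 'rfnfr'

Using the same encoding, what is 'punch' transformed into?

kdsxq

p(15)→k(10) and i(8)→z(25) fit y≡9x+5 (mod 26); the inverse of 9 mod 26 is 3. This is an affine cipher: with a=0,…,z=25, each position x becomes (9x+5) mod 26.
For punch: p(15)→9·15+5≡10=k; u(20)→9·20+5≡3=d; n(13)→9·13+5≡18=s; c(2)→9·2+5≡23=x; h(7)→9·7+5≡16=q (all mod 26).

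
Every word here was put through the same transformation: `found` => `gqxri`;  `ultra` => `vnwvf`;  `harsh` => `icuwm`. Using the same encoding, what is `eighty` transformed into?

fkjlye

In found: f→g is +1, o→q is +2, u→x is +3, n→r is +4 — the shift increases by 1 each position. The shift increases by 1 at each position, starting from +1: 1, 2, 3, ….
For eighty: e+1=f, i+2=k, g+3=j, h+4=l, t+5=y, y+6=e.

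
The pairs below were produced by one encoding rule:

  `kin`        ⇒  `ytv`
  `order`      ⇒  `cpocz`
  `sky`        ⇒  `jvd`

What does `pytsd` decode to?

shine

The output letters match the input read backwards, each shifted +11: kin reversed is nik. Read the word backwards and shift each letter +11.
Decoding pytsd: shift back: p−11=e, y−11=n, t−11=i, s−11=h, d−11=s → enihs; then reverse → shine.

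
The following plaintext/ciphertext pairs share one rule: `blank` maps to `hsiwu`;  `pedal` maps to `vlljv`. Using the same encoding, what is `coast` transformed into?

In blank: b→h is +6, l→s is +7, a→i is +8, n→w is +9 — the shift increases by 1 each position. Each letter shifts forward by (position + 6), i.e. 6, 7, 8, … — the shift grows by one for each successive letter.
For coast: c+6=i, o+7=v, a+8=i, s+9=b, t+10=d.

ivibd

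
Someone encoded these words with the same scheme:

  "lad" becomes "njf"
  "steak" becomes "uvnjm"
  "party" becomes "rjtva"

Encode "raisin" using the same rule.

The shift depends on letter class: consonant l→n is +2, but vowel a→j is +9. Vowels shift forward by 9 and consonants shift forward by 2.
On raisin: r(cons)+2=t, a(vowel)+9=j, i(vowel)+9=r, s(cons)+2=u, i(vowel)+9=r, n(cons)+2=p.

tjrurp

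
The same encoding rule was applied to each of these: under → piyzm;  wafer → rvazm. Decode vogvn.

Every letter moves 21 places later in the alphabet, wrapping around z→a.
Undoing it on vogvn: v−21=a, o−21=t, g−21=l, v−21=a, n−21=s.

atlas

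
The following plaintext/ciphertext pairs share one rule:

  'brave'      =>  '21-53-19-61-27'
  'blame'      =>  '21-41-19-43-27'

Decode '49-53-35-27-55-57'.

Each letter becomes 2×(its alphabet position, a=1..z=26) + 17.
Decoding 49-53-35-27-55-57: 49→(49−17)÷2=16=p, 53→(53−17)÷2=18=r, 35→(35−17)÷2=9=i, 27→(27−17)÷2=5=e, 55→(55−17)÷2=19=s, 57→(57−17)÷2=20=t.

priest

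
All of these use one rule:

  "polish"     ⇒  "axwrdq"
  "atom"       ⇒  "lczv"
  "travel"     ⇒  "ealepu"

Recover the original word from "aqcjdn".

phrase

Shifts by position in polish: pos 0: p→a (+11), pos 1: o→x (+9), pos 2: l→w (+11), pos 3: i→r (+9) — repeating every 2. It's a Vigenère-style cipher with numeric key [11,9]: position i shifts by key[i mod 2].
Reversing it on aqcjdn: a−11=p, q−9=h, c−11=r, j−9=a, d−11=s, n−9=e.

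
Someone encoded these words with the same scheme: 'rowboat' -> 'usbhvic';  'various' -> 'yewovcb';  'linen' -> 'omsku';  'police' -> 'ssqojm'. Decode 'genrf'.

In rowboat: r→u is +3, o→s is +4, w→b is +5, b→h is +6 — the shift increases by 1 each position. Letter i (0-indexed) is shifted by i+3, so successive shifts are 3, 4, 5, ….
Decoding genrf: g−3=d, e−4=a, n−5=i, r−6=l, f−7=y.

daily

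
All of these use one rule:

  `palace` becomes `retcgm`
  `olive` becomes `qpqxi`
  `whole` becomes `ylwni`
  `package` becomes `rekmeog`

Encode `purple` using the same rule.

ryzrpm

Shifts by position in palace: pos 0: p→r (+2), pos 1: a→e (+4), pos 2: l→t (+8), pos 3: a→c (+2), pos 4: c→g (+4), pos 5: e→m (+8) — repeating every 3. A repeating key of period 3 is used — shifts +2, +4, +8 over and over.
On purple: p+2=r, u+4=y, r+8=z, p+2=r, l+4=p, e+8=m.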